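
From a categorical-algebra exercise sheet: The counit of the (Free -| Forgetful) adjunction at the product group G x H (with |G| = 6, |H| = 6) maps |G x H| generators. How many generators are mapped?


The counit epsilon_K: F(U(K)) -> K of the Free-Forgetful adjunction
maps |K| generators of F(U(K)) into K. For K = G x H (the product group),
|G x H| = |G| * |H|.
Total generators mapped = 6 * 6 = 36.

36


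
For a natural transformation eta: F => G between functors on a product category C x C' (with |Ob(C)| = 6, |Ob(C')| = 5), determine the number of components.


A natural transformation eta: F => G assigns one component morphism per
object of the domain category.
The domain is the product category C x C', so
|Ob(C x C')| = |Ob(C)| * |Ob(C')| = 6 * 5 = 30.
Therefore eta has 30 component morphisms.

30


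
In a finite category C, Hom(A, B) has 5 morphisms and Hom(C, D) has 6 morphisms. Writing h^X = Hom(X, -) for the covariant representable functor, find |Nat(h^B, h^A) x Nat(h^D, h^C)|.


By the Yoneda lemma, Nat(h^B, h^A) is isomorphic to Hom(A, B),
so |Nat(h^B, h^A)| = |Hom(A, B)| and |Nat(h^D, h^C)| = |Hom(C, D)|.
|Hom(A, B)| = 5, |Hom(C, D)| = 6.
|Nat(h^B, h^A) x Nat(h^D, h^C)| = 5 * 6 = 30

30


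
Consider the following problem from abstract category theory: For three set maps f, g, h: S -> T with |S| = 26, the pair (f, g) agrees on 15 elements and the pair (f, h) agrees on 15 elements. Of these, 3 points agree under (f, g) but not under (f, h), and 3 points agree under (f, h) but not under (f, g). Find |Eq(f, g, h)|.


Eq(f, g, h) is the triple-agreement set: points in S where all three
maps take the same value. Using inclusion-exclusion on the pairwise data:
Pair (f, g) agrees on 15 points; pair (f, h) on 15 points.
Points agreeing under (f, g) but not (f, h) = 3; under (f, h) but not (f, g) = 3.
Triple-agreement = agreement-in-(f, g) minus points that agree under (f, g) but not (f, h):
|Eq(f, g, h)| = 15 - 3 = 12
(cross-check via (f, h): 15 - 3 = 12.)

12


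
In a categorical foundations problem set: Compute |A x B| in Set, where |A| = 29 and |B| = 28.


In Set, the product A x B is the Cartesian product.
By the universal property, |A x B| = |A| * |B|.
|A x B| = 29 * 28 = 812

812


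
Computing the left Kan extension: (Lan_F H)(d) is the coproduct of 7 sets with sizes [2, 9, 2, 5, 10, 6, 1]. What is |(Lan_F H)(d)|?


Pointwise, the left Kan extension (Lan_F H)(d) is the colimit, indexed
by the comma category (F downarrow d), of H composed with the
projection (F downarrow d) -> C. Here that colimit is given
as a coproduct (disjoint union) of sets, so its cardinality is the
sum of the sizes of the summands.
Coproduct of sets with sizes: 2 + 9 + 2 + 5 + 10 + 6 + 1
= 35

35


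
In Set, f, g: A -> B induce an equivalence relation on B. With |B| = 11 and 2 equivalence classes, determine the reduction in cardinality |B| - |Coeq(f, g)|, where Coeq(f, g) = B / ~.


The coequalizer Coeq(f, g) = B / ~ has one element per equivalence class.
|B| = 11, |Coeq(f, g)| = 2.
|B| - |Coeq(f, g)| = 11 - 2 = 9.

9


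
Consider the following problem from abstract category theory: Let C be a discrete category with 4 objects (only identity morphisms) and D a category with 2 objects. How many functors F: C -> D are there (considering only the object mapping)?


A functor from a discrete category C to D is determined by
where each object maps. Each of the 4 objects of C can map
to any of the 2 objects of D independently.
Number of functors = 2^4 = 16

16


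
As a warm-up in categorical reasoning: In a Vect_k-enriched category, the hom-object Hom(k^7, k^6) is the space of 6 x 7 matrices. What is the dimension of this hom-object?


In Vect-enriched categories, Hom(k^n, k^m) is the space of m x n matrices.
dim(Hom(k^7, k^6)) = 6 * 7 = 42

42


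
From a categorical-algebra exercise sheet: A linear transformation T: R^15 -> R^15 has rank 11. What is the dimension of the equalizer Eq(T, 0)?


The equalizer of f and the zero map is ker(f).
By the rank-nullity theorem: dim(ker(f)) = dim(domain) - rank(f).
dim(ker(f)) = 15 - 11 = 4

4


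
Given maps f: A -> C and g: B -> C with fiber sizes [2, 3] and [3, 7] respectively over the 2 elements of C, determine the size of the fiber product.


The pullback A x_C B consists of pairs (a, b) with f(a) = g(b).
For each element c in C, the fiber product has |f^-1(c)| * |g^-1(c)| elements.
Summing over C: 2 * 3 + 3 * 7
= 6 + 21 = 27

27


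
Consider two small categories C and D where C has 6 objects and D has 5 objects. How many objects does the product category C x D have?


The product category C x D has objects that are pairs (c, d).
Number of pairs = |Ob(C)| * |Ob(D)| = 6 * 5 = 30

30


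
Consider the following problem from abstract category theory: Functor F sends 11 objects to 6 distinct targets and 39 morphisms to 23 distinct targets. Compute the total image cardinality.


The image of F consists of distinct objects and distinct morphisms.
|Im(F)| on objects = 6
|Im(F)| on morphisms = 23
Total image cardinality = 6 + 23 = 29

29


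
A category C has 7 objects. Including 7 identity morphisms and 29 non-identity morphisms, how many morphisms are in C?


Each object has an identity morphism, giving 7 identities.
Adding the 29 non-identity morphisms:
Total = 7 + 29 = 36

36


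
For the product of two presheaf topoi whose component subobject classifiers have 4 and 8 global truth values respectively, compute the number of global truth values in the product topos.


In a product of presheaf topoi E_1 x E_2, the subobject classifier
is Omega = Omega_1 x Omega_2 (componentwise), so
|Omega(top)| = |Omega_1(top_1)| * |Omega_2(top_2)|.
= 4 * 8 = 32.

32


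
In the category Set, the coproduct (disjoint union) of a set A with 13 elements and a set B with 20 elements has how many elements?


In Set, the coproduct A + B is the disjoint union.
|A + B| = |A| + |B| = 13 + 20 = 33

33


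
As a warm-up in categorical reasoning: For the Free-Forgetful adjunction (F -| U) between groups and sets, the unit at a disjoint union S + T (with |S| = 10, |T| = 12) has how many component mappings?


The unit eta_X: X -> U(F(X)) of the Free-Forgetful adjunction
maps each element of X to a generator of F(X). For X = S + T (disjoint
union in Set), |S + T| = |S| + |T|.
Total mappings = 10 + 12 = 22.

22


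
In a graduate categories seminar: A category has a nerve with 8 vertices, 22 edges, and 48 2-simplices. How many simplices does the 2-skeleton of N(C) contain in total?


The 2-skeleton of the nerve N(C) consists of simplices in dimensions 0, 1, 2:
  |N(C)_0| = 8 (objects)
  |N(C)_1| = 22 (morphisms)
  |N(C)_2| = 48 (composable pairs)
Total = 8 + 22 + 48 = 78

78


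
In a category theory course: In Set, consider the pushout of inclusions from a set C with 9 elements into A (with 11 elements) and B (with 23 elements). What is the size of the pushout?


The pushout A +_C B identifies the images of C in A and B.
|A +_C B| = |A| + |B| - |C| (for injections).
= 11 + 23 - 9 = 25

25


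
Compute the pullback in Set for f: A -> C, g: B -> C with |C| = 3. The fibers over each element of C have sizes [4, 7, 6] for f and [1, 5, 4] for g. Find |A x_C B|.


The pullback A x_C B consists of pairs (a, b) with f(a) = g(b).
For each element c in C, the fiber product has |f^-1(c)| * |g^-1(c)| elements.
Summing over C: 4 * 1 + 7 * 5 + 6 * 4
= 4 + 35 + 24 = 63

63


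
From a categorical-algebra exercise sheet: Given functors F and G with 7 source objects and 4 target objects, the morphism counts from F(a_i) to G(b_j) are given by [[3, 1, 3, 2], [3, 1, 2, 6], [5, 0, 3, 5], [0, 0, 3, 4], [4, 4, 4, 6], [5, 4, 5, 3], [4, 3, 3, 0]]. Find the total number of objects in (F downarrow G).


Objects of (F downarrow G) are triples (a, b, h: F(a)->G(b)).
The count equals the sum of all entries in the hom-matrix.
sum(row 0) = 9
sum(row 1) = 12
sum(row 2) = 13
sum(row 3) = 7
sum(row 4) = 18
sum(row 5) = 17
sum(row 6) = 10
Grand total = 86

86


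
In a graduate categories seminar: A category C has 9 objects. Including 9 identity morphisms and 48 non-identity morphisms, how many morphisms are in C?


Each object has an identity morphism, giving 9 identities.
Adding the 48 non-identity morphisms:
Total = 9 + 48 = 57

57


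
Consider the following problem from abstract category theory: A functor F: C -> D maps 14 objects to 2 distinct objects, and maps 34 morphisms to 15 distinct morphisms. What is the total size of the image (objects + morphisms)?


The image of F consists of distinct objects and distinct morphisms.
|Im(F)| on objects = 2
|Im(F)| on morphisms = 15
Total image cardinality = 2 + 15 = 17

17


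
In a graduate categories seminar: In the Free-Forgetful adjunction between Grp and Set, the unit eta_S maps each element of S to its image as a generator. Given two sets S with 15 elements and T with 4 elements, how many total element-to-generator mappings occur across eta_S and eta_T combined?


The unit eta_X: X -> U(F(X)) of the Free-Forgetful adjunction
maps each element of X to a generator of F(X). For X = S + T (disjoint
union in Set), |S + T| = |S| + |T|.
Total mappings = 15 + 4 = 19.

19


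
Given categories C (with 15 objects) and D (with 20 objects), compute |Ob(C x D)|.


The product category C x D has objects that are pairs (c, d).
Number of pairs = |Ob(C)| * |Ob(D)| = 15 * 20 = 300

300


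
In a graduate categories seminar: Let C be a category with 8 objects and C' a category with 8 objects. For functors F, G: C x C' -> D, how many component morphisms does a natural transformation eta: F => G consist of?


A natural transformation eta: F => G assigns one component morphism per
object of the domain category.
The domain is the product category C x C', so
|Ob(C x C')| = |Ob(C)| * |Ob(C')| = 8 * 8 = 64.
Therefore eta has 64 component morphisms.

64


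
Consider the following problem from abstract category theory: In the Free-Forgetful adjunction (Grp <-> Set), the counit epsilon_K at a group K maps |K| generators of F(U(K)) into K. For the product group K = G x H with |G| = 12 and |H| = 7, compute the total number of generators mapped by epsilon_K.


The counit epsilon_K: F(U(K)) -> K of the Free-Forgetful adjunction
maps |K| generators of F(U(K)) into K. For K = G x H (the product group),
|G x H| = |G| * |H|.
Total generators mapped = 12 * 7 = 84.

84


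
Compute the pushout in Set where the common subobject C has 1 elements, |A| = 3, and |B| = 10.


The pushout A +_C B identifies the images of C in A and B.
|A +_C B| = |A| + |B| - |C| (for injections).
= 3 + 10 - 1 = 12

12


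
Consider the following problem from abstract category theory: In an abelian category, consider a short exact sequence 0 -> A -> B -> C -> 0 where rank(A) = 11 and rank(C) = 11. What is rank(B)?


For a short exact sequence 0 -> A -> B -> C -> 0,
rank is additive: rank(B) = rank(A) + rank(C).
rank(B) = 11 + 11 = 22

22


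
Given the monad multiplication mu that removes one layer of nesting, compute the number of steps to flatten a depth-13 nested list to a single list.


Each application of mu: T^2 -> T removes one layer of nesting.
Starting at depth 13 (i.e., T^13(X)), we need to reach T(X).
Number of mu applications = 13 - 1 = 12

12


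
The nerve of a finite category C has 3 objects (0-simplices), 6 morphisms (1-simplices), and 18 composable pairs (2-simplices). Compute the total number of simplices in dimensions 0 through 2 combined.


The 2-skeleton of the nerve N(C) consists of simplices in dimensions 0, 1, 2:
  |N(C)_0| = 3 (objects)
  |N(C)_1| = 6 (morphisms)
  |N(C)_2| = 18 (composable pairs)
Total = 3 + 6 + 18 = 27

27


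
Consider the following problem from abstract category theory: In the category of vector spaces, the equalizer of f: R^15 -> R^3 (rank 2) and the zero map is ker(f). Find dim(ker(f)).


The equalizer of f and the zero map is ker(f).
By the rank-nullity theorem: dim(ker(f)) = dim(domain) - rank(f).
dim(ker(f)) = 15 - 2 = 13

13


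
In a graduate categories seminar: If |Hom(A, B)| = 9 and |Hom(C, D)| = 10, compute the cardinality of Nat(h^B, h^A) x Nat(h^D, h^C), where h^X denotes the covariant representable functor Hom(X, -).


By the Yoneda lemma, Nat(h^B, h^A) is isomorphic to Hom(A, B),
so |Nat(h^B, h^A)| = |Hom(A, B)| and |Nat(h^D, h^C)| = |Hom(C, D)|.
|Hom(A, B)| = 9, |Hom(C, D)| = 10.
|Nat(h^B, h^A) x Nat(h^D, h^C)| = 9 * 10 = 90

90


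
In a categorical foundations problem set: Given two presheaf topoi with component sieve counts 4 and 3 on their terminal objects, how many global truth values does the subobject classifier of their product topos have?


In a product of presheaf topoi E_1 x E_2, the subobject classifier
is Omega = Omega_1 x Omega_2 (componentwise), so
|Omega(top)| = |Omega_1(top_1)| * |Omega_2(top_2)|.
= 4 * 3 = 12.

12


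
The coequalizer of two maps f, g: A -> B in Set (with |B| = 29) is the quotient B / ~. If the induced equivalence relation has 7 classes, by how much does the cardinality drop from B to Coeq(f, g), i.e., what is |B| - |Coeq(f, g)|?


The coequalizer Coeq(f, g) = B / ~ has one element per equivalence class.
|B| = 29, |Coeq(f, g)| = 7.
|B| - |Coeq(f, g)| = 29 - 7 = 22.

22


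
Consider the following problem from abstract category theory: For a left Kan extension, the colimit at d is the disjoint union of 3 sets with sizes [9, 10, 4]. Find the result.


Pointwise, the left Kan extension (Lan_F H)(d) is the colimit, indexed
by the comma category (F downarrow d), of H composed with the
projection (F downarrow d) -> C. Here that colimit is given
as a coproduct (disjoint union) of sets, so its cardinality is the
sum of the sizes of the summands.
Coproduct of sets with sizes: 9 + 10 + 4
= 23

23


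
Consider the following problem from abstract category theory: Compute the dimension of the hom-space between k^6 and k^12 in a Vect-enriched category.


In Vect-enriched categories, Hom(k^n, k^m) is the space of m x n matrices.
dim(Hom(k^6, k^12)) = 12 * 6 = 72

72


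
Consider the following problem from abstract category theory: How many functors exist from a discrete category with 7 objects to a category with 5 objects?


A functor from a discrete category C to D is determined by
where each object maps. Each of the 7 objects of C can map
to any of the 5 objects of D independently.
Number of functors = 5^7 = 78125

78125


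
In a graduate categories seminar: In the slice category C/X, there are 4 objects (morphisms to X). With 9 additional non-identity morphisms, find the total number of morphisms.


In the slice category C/X, objects are morphisms to X.
Identity morphisms: 4 (one per object of C/X).
Non-identity morphisms: 9.
Total = 4 + 9 = 13

13


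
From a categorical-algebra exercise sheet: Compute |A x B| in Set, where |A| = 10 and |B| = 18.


In Set, the product A x B is the Cartesian product.
By the universal property, |A x B| = |A| * |B|.
|A x B| = 10 * 18 = 180

180


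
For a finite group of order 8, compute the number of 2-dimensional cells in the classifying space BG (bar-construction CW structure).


In the bar-construction CW model of BG, the n-cells are indexed by
n-tuples [g_1|...|g_n] of non-identity elements of G (degenerate
simplices with some g_i = e do not contribute cells), so there are
(|G| - 1)^n n-cells.
For dim = 2 with |G| = 8:
cells = (8 - 1)^2 = 7^2 = 49

49


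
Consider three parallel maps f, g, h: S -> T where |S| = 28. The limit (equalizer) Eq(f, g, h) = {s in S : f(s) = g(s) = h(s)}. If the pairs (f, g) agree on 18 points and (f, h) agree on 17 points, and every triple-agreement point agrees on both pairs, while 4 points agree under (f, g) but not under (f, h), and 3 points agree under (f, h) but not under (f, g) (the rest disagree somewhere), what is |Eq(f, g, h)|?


Eq(f, g, h) is the triple-agreement set: points in S where all three
maps take the same value. Using inclusion-exclusion on the pairwise data:
Pair (f, g) agrees on 18 points; pair (f, h) on 17 points.
Points agreeing under (f, g) but not (f, h) = 4; under (f, h) but not (f, g) = 3.
Triple-agreement = agreement-in-(f, g) minus points that agree under (f, g) but not (f, h):
|Eq(f, g, h)| = 18 - 4 = 14
(cross-check via (f, h): 17 - 3 = 14.)

14


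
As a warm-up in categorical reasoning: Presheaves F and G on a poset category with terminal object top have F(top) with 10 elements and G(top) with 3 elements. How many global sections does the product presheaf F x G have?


Global sections of a presheaf on a poset with terminal top satisfy
Gamma(H) ~ H(top). Presheaves admit pointwise products, so
(F x G)(top) = F(top) x G(top) (Cartesian product).
|Gamma(F x G)| = |F(top)| * |G(top)| = 10 * 3 = 30.

30


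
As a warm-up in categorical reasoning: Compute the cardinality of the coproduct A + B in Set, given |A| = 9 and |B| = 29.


In Set, the coproduct A + B is the disjoint union.
|A + B| = |A| + |B| = 9 + 29 = 38

38


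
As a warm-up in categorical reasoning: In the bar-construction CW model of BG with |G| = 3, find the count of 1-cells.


In the bar-construction CW model of BG, the n-cells are indexed by
n-tuples [g_1|...|g_n] of non-identity elements of G (degenerate
simplices with some g_i = e do not contribute cells), so there are
(|G| - 1)^n n-cells.
For dim = 1 with |G| = 3:
cells = (3 - 1)^1 = 2^1 = 2

2


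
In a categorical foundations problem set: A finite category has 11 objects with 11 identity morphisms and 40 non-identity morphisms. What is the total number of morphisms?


Each object has an identity morphism, giving 11 identities.
Adding the 40 non-identity morphisms:
Total = 11 + 40 = 51

51


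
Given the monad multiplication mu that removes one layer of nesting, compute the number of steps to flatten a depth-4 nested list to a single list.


Each application of mu: T^2 -> T removes one layer of nesting.
Starting at depth 4 (i.e., T^4(X)), we need to reach T(X).
Number of mu applications = 4 - 1 = 3

3


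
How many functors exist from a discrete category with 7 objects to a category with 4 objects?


A functor from a discrete category C to D is determined by
where each object maps. Each of the 7 objects of C can map
to any of the 4 objects of D independently.
Number of functors = 4^7 = 16384

16384


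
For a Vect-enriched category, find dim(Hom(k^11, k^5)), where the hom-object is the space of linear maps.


In Vect-enriched categories, Hom(k^n, k^m) is the space of m x n matrices.
dim(Hom(k^11, k^5)) = 5 * 11 = 55

55


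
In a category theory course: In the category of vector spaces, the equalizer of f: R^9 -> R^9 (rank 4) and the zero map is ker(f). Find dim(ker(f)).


The equalizer of f and the zero map is ker(f).
By the rank-nullity theorem: dim(ker(f)) = dim(domain) - rank(f).
dim(ker(f)) = 9 - 4 = 5

5


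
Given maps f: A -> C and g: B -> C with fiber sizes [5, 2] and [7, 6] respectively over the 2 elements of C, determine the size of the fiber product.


The pullback A x_C B consists of pairs (a, b) with f(a) = g(b).
For each element c in C, the fiber product has |f^-1(c)| * |g^-1(c)| elements.
Summing over C: 5 * 7 + 2 * 6
= 35 + 12 = 47

47


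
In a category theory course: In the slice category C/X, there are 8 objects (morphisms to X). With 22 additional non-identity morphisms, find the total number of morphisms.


In the slice category C/X, objects are morphisms to X.
Identity morphisms: 8 (one per object of C/X).
Non-identity morphisms: 22.
Total = 8 + 22 = 30

30


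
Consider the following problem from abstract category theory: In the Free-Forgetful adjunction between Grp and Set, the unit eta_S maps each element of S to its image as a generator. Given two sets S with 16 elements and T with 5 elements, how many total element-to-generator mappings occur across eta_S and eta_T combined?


The unit eta_X: X -> U(F(X)) of the Free-Forgetful adjunction
maps each element of X to a generator of F(X). For X = S + T (disjoint
union in Set), |S + T| = |S| + |T|.
Total mappings = 16 + 5 = 21.

21


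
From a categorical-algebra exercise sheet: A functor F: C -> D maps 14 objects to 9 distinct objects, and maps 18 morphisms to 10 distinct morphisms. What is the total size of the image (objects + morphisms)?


The image of F consists of distinct objects and distinct morphisms.
|Im(F)| on objects = 9
|Im(F)| on morphisms = 10
Total image cardinality = 9 + 10 = 19

19


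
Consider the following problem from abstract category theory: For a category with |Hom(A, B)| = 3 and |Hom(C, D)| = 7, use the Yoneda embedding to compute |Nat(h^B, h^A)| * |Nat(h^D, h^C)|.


By the Yoneda lemma, Nat(h^B, h^A) is isomorphic to Hom(A, B),
so |Nat(h^B, h^A)| = |Hom(A, B)| and |Nat(h^D, h^C)| = |Hom(C, D)|.
|Hom(A, B)| = 3, |Hom(C, D)| = 7.
|Nat(h^B, h^A) x Nat(h^D, h^C)| = 3 * 7 = 21

21


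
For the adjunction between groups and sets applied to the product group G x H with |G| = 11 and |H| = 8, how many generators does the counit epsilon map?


The counit epsilon_K: F(U(K)) -> K of the Free-Forgetful adjunction
maps |K| generators of F(U(K)) into K. For K = G x H (the product group),
|G x H| = |G| * |H|.
Total generators mapped = 11 * 8 = 88.

88


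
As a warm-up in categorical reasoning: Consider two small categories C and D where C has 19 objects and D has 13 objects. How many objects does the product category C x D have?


The product category C x D has objects that are pairs (c, d).
Number of pairs = |Ob(C)| * |Ob(D)| = 19 * 13 = 247

247


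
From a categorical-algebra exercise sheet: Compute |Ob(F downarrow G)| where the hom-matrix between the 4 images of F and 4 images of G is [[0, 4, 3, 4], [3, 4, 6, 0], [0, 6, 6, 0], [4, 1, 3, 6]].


Objects of (F downarrow G) are triples (a, b, h: F(a)->G(b)).
The count equals the sum of all entries in the hom-matrix.
sum(row 0) = 11
sum(row 1) = 13
sum(row 2) = 12
sum(row 3) = 14
Grand total = 50

50


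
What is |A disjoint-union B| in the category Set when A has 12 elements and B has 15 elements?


In Set, the coproduct A + B is the disjoint union.
|A + B| = |A| + |B| = 12 + 15 = 27

27


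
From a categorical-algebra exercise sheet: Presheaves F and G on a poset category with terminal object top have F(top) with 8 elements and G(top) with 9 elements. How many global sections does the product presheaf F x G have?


Global sections of a presheaf on a poset with terminal top satisfy
Gamma(H) ~ H(top). Presheaves admit pointwise products, so
(F x G)(top) = F(top) x G(top) (Cartesian product).
|Gamma(F x G)| = |F(top)| * |G(top)| = 8 * 9 = 72.

72


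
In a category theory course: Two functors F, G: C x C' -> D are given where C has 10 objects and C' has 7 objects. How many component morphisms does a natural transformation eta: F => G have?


A natural transformation eta: F => G assigns one component morphism per
object of the domain category.
The domain is the product category C x C', so
|Ob(C x C')| = |Ob(C)| * |Ob(C')| = 10 * 7 = 70.
Therefore eta has 70 component morphisms.

70


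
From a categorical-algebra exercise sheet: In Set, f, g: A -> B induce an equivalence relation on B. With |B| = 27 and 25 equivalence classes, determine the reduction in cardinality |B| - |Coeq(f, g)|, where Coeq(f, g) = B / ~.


The coequalizer Coeq(f, g) = B / ~ has one element per equivalence class.
|B| = 27, |Coeq(f, g)| = 25.
|B| - |Coeq(f, g)| = 27 - 25 = 2.

2


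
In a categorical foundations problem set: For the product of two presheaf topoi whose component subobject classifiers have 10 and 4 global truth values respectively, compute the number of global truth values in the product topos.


In a product of presheaf topoi E_1 x E_2, the subobject classifier
is Omega = Omega_1 x Omega_2 (componentwise), so
|Omega(top)| = |Omega_1(top_1)| * |Omega_2(top_2)|.
= 10 * 4 = 40.

40


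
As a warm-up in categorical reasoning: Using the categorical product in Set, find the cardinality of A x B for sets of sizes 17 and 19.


In Set, the product A x B is the Cartesian product.
By the universal property, |A x B| = |A| * |B|.
|A x B| = 17 * 19 = 323

323


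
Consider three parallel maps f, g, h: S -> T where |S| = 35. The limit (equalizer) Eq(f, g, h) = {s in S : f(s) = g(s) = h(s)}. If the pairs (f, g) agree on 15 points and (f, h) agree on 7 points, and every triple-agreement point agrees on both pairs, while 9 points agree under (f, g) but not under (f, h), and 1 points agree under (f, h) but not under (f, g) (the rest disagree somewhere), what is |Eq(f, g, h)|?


Eq(f, g, h) is the triple-agreement set: points in S where all three
maps take the same value. Using inclusion-exclusion on the pairwise data:
Pair (f, g) agrees on 15 points; pair (f, h) on 7 points.
Points agreeing under (f, g) but not (f, h) = 9; under (f, h) but not (f, g) = 1.
Triple-agreement = agreement-in-(f, g) minus points that agree under (f, g) but not (f, h):
|Eq(f, g, h)| = 15 - 9 = 6
(cross-check via (f, h): 7 - 1 = 6.)

6


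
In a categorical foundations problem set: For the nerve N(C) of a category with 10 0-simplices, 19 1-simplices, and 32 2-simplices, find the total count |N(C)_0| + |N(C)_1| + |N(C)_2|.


The 2-skeleton of the nerve N(C) consists of simplices in dimensions 0, 1, 2:
  |N(C)_0| = 10 (objects)
  |N(C)_1| = 19 (morphisms)
  |N(C)_2| = 32 (composable pairs)
Total = 10 + 19 + 32 = 61

61


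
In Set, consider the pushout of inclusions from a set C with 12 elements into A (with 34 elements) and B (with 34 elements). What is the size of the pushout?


The pushout A +_C B identifies the images of C in A and B.
|A +_C B| = |A| + |B| - |C| (for injections).
= 34 + 34 - 12 = 56

56


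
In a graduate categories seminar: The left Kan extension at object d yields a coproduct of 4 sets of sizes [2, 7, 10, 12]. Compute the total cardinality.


Pointwise, the left Kan extension (Lan_F H)(d) is the colimit, indexed
by the comma category (F downarrow d), of H composed with the
projection (F downarrow d) -> C. Here that colimit is given
as a coproduct (disjoint union) of sets, so its cardinality is the
sum of the sizes of the summands.
Coproduct of sets with sizes: 2 + 7 + 10 + 12
= 31

31


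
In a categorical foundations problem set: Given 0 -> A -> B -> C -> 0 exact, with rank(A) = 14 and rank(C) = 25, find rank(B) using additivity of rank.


For a short exact sequence 0 -> A -> B -> C -> 0,
rank is additive: rank(B) = rank(A) + rank(C).
rank(B) = 14 + 25 = 39

39


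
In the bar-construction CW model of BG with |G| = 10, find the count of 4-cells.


In the bar-construction CW model of BG, the n-cells are indexed by
n-tuples [g_1|...|g_n] of non-identity elements of G (degenerate
simplices with some g_i = e do not contribute cells), so there are
(|G| - 1)^n n-cells.
For dim = 4 with |G| = 10:
cells = (10 - 1)^4 = 9^4 = 6561

6561


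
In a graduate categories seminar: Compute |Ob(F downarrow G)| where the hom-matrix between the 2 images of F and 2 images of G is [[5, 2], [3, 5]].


Objects of (F downarrow G) are triples (a, b, h: F(a)->G(b)).
The count equals the sum of all entries in the hom-matrix.
sum(row 0) = 7
sum(row 1) = 8
Grand total = 15

15


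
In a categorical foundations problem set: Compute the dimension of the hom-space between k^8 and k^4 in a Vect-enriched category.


In Vect-enriched categories, Hom(k^n, k^m) is the space of m x n matrices.
dim(Hom(k^8, k^4)) = 4 * 8 = 32

32


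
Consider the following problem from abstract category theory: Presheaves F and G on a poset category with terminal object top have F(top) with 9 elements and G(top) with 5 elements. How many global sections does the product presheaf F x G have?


Global sections of a presheaf on a poset with terminal top satisfy
Gamma(H) ~ H(top). Presheaves admit pointwise products, so
(F x G)(top) = F(top) x G(top) (Cartesian product).
|Gamma(F x G)| = |F(top)| * |G(top)| = 9 * 5 = 45.

45


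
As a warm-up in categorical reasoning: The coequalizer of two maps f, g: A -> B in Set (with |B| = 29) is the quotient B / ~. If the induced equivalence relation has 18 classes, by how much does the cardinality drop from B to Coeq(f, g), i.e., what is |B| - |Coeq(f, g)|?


The coequalizer Coeq(f, g) = B / ~ has one element per equivalence class.
|B| = 29, |Coeq(f, g)| = 18.
|B| - |Coeq(f, g)| = 29 - 18 = 11.

11


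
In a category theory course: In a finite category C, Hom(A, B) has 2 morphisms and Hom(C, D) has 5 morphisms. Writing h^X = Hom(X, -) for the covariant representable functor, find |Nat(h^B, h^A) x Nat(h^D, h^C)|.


By the Yoneda lemma, Nat(h^B, h^A) is isomorphic to Hom(A, B),
so |Nat(h^B, h^A)| = |Hom(A, B)| and |Nat(h^D, h^C)| = |Hom(C, D)|.
|Hom(A, B)| = 2, |Hom(C, D)| = 5.
|Nat(h^B, h^A) x Nat(h^D, h^C)| = 2 * 5 = 10

10


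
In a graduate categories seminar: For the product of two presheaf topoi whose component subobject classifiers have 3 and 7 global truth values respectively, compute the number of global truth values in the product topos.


In a product of presheaf topoi E_1 x E_2, the subobject classifier
is Omega = Omega_1 x Omega_2 (componentwise), so
|Omega(top)| = |Omega_1(top_1)| * |Omega_2(top_2)|.
= 3 * 7 = 21.

21


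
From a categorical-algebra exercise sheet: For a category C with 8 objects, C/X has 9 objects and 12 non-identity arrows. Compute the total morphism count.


In the slice category C/X, objects are morphisms to X.
Identity morphisms: 9 (one per object of C/X).
Non-identity morphisms: 12.
Total = 9 + 12 = 21

21


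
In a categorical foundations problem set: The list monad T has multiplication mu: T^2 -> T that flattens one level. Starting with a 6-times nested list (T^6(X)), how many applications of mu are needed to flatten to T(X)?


Each application of mu: T^2 -> T removes one layer of nesting.
Starting at depth 6 (i.e., T^6(X)), we need to reach T(X).
Number of mu applications = 6 - 1 = 5

5


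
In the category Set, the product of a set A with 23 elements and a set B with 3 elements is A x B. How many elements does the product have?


In Set, the product A x B is the Cartesian product.
By the universal property, |A x B| = |A| * |B|.
|A x B| = 23 * 3 = 69

69


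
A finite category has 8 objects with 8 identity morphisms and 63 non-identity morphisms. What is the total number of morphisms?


Each object has an identity morphism, giving 8 identities.
Adding the 63 non-identity morphisms:
Total = 8 + 63 = 71

71


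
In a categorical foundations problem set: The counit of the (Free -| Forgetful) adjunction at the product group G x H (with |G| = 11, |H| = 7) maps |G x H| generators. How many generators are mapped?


The counit epsilon_K: F(U(K)) -> K of the Free-Forgetful adjunction
maps |K| generators of F(U(K)) into K. For K = G x H (the product group),
|G x H| = |G| * |H|.
Total generators mapped = 11 * 7 = 77.

77


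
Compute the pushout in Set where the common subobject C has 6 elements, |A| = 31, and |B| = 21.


The pushout A +_C B identifies the images of C in A and B.
|A +_C B| = |A| + |B| - |C| (for injections).
= 31 + 21 - 6 = 46

46


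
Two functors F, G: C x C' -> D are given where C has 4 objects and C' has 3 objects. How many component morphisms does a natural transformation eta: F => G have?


A natural transformation eta: F => G assigns one component morphism per
object of the domain category.
The domain is the product category C x C', so
|Ob(C x C')| = |Ob(C)| * |Ob(C')| = 4 * 3 = 12.
Therefore eta has 12 component morphisms.

12


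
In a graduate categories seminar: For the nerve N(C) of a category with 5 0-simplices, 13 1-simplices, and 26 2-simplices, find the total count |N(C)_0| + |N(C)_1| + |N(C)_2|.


The 2-skeleton of the nerve N(C) consists of simplices in dimensions 0, 1, 2:
  |N(C)_0| = 5 (objects)
  |N(C)_1| = 13 (morphisms)
  |N(C)_2| = 26 (composable pairs)
Total = 5 + 13 + 26 = 44

44


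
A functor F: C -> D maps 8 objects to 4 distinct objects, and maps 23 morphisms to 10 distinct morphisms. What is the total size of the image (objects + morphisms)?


The image of F consists of distinct objects and distinct morphisms.
|Im(F)| on objects = 4
|Im(F)| on morphisms = 10
Total image cardinality = 4 + 10 = 14

14


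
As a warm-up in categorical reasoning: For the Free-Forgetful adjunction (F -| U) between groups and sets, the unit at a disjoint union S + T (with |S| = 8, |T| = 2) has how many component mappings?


The unit eta_X: X -> U(F(X)) of the Free-Forgetful adjunction
maps each element of X to a generator of F(X). For X = S + T (disjoint
union in Set), |S + T| = |S| + |T|.
Total mappings = 8 + 2 = 10.

10


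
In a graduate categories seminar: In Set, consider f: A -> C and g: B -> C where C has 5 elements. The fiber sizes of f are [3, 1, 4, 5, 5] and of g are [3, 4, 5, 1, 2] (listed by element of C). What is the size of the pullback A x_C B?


The pullback A x_C B consists of pairs (a, b) with f(a) = g(b).
For each element c in C, the fiber product has |f^-1(c)| * |g^-1(c)| elements.
Summing over C: 3 * 3 + 1 * 4 + 4 * 5 + 5 * 1 + 5 * 2
= 9 + 4 + 20 + 5 + 10 = 48

48


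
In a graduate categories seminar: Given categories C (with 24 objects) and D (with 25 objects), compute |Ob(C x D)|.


The product category C x D has objects that are pairs (c, d).
Number of pairs = |Ob(C)| * |Ob(D)| = 24 * 25 = 600

600


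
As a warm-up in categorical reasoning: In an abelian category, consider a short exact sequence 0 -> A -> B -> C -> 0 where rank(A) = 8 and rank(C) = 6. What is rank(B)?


For a short exact sequence 0 -> A -> B -> C -> 0,
rank is additive: rank(B) = rank(A) + rank(C).
rank(B) = 8 + 6 = 14

14


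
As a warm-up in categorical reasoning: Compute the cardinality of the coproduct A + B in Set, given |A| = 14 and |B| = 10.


In Set, the coproduct A + B is the disjoint union.
|A + B| = |A| + |B| = 14 + 10 = 24

24


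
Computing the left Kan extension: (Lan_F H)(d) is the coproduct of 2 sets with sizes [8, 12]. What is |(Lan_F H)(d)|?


Pointwise, the left Kan extension (Lan_F H)(d) is the colimit, indexed
by the comma category (F downarrow d), of H composed with the
projection (F downarrow d) -> C. Here that colimit is given
as a coproduct (disjoint union) of sets, so its cardinality is the
sum of the sizes of the summands.
Coproduct of sets with sizes: 8 + 12
= 20

20


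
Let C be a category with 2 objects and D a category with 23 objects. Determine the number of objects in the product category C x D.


The product category C x D has objects that are pairs (c, d).
Number of pairs = |Ob(C)| * |Ob(D)| = 2 * 23 = 46

46


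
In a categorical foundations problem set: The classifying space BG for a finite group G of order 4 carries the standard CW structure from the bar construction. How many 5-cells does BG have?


In the bar-construction CW model of BG, the n-cells are indexed by
n-tuples [g_1|...|g_n] of non-identity elements of G (degenerate
simplices with some g_i = e do not contribute cells), so there are
(|G| - 1)^n n-cells.
For dim = 5 with |G| = 4:
cells = (4 - 1)^5 = 3^5 = 243

243


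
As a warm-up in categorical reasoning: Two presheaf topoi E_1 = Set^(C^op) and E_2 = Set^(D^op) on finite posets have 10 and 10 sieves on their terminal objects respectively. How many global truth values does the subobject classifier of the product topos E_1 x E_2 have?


In a product of presheaf topoi E_1 x E_2, the subobject classifier
is Omega = Omega_1 x Omega_2 (componentwise), so
|Omega(top)| = |Omega_1(top_1)| * |Omega_2(top_2)|.
= 10 * 10 = 100.

100


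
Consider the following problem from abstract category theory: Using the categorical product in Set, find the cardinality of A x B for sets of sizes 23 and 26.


In Set, the product A x B is the Cartesian product.
By the universal property, |A x B| = |A| * |B|.
|A x B| = 23 * 26 = 598

598


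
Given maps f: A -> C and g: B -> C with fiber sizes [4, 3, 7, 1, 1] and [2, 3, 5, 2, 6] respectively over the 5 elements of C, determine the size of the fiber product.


The pullback A x_C B consists of pairs (a, b) with f(a) = g(b).
For each element c in C, the fiber product has |f^-1(c)| * |g^-1(c)| elements.
Summing over C: 4 * 2 + 3 * 3 + 7 * 5 + 1 * 2 + 1 * 6
= 8 + 9 + 35 + 2 + 6 = 60

60


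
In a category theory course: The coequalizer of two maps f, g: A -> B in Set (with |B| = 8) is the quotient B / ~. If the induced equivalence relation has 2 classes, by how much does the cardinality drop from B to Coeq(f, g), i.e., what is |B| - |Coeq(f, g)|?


The coequalizer Coeq(f, g) = B / ~ has one element per equivalence class.
|B| = 8, |Coeq(f, g)| = 2.
|B| - |Coeq(f, g)| = 8 - 2 = 6.

6


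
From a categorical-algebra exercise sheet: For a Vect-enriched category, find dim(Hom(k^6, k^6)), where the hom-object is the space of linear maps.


In Vect-enriched categories, Hom(k^n, k^m) is the space of m x n matrices.
dim(Hom(k^6, k^6)) = 6 * 6 = 36

36


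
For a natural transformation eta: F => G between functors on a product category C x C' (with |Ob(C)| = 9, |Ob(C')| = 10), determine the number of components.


A natural transformation eta: F => G assigns one component morphism per
object of the domain category.
The domain is the product category C x C', so
|Ob(C x C')| = |Ob(C)| * |Ob(C')| = 9 * 10 = 90.
Therefore eta has 90 component morphisms.

90


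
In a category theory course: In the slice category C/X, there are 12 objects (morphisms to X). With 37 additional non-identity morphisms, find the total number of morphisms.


In the slice category C/X, objects are morphisms to X.
Identity morphisms: 12 (one per object of C/X).
Non-identity morphisms: 37.
Total = 12 + 37 = 49

49


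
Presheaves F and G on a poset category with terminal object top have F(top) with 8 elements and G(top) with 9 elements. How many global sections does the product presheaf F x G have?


Global sections of a presheaf on a poset with terminal top satisfy
Gamma(H) ~ H(top). Presheaves admit pointwise products, so
(F x G)(top) = F(top) x G(top) (Cartesian product).
|Gamma(F x G)| = |F(top)| * |G(top)| = 8 * 9 = 72.

72


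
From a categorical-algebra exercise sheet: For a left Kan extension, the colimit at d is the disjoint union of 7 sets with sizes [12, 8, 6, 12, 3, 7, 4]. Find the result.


Pointwise, the left Kan extension (Lan_F H)(d) is the colimit, indexed
by the comma category (F downarrow d), of H composed with the
projection (F downarrow d) -> C. Here that colimit is given
as a coproduct (disjoint union) of sets, so its cardinality is the
sum of the sizes of the summands.
Coproduct of sets with sizes: 12 + 8 + 6 + 12 + 3 + 7 + 4
= 52

52


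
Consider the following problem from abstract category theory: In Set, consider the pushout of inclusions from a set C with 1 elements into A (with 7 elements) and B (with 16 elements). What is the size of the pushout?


The pushout A +_C B identifies the images of C in A and B.
|A +_C B| = |A| + |B| - |C| (for injections).
= 7 + 16 - 1 = 22

22


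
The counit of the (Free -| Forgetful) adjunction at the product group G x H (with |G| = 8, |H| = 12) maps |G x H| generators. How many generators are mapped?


The counit epsilon_K: F(U(K)) -> K of the Free-Forgetful adjunction
maps |K| generators of F(U(K)) into K. For K = G x H (the product group),
|G x H| = |G| * |H|.
Total generators mapped = 8 * 12 = 96.

96


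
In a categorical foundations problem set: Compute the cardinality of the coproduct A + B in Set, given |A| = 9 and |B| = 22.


In Set, the coproduct A + B is the disjoint union.
|A + B| = |A| + |B| = 9 + 22 = 31

31


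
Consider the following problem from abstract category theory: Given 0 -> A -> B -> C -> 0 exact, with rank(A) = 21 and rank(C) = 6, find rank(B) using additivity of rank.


For a short exact sequence 0 -> A -> B -> C -> 0,
rank is additive: rank(B) = rank(A) + rank(C).
rank(B) = 21 + 6 = 27

27
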